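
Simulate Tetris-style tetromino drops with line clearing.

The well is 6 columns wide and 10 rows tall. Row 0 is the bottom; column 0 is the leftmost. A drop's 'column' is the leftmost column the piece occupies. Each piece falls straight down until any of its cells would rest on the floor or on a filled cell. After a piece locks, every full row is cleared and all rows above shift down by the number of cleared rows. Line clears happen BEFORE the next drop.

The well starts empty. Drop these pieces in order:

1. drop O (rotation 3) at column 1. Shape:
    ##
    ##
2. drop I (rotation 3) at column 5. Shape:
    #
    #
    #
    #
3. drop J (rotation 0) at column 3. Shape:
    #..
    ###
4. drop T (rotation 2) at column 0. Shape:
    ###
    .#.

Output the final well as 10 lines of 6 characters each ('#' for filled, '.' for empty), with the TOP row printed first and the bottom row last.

Drop 1: O rot3 at col 1 lands with bottom-row=0; cleared 0 line(s) (total 0); column heights now [0 2 2 0 0 0], max=2
Drop 2: I rot3 at col 5 lands with bottom-row=0; cleared 0 line(s) (total 0); column heights now [0 2 2 0 0 4], max=4
Drop 3: J rot0 at col 3 lands with bottom-row=4; cleared 0 line(s) (total 0); column heights now [0 2 2 6 5 5], max=6
Drop 4: T rot2 at col 0 lands with bottom-row=2; cleared 0 line(s) (total 0); column heights now [4 4 4 6 5 5], max=6

Answer: ......
......
......
......
...#..
...###
###..#
.#...#
.##..#
.##..#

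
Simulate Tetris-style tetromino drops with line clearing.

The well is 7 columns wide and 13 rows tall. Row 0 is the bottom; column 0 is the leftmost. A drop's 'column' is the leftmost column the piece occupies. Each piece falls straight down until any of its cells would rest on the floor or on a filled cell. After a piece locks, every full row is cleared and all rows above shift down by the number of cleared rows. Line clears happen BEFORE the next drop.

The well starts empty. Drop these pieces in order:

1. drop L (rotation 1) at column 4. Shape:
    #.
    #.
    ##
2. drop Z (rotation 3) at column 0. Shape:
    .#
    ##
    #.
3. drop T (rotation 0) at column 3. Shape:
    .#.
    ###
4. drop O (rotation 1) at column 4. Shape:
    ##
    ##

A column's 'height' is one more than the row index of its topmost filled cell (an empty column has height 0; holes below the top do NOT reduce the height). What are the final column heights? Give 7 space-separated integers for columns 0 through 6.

Drop 1: L rot1 at col 4 lands with bottom-row=0; cleared 0 line(s) (total 0); column heights now [0 0 0 0 3 1 0], max=3
Drop 2: Z rot3 at col 0 lands with bottom-row=0; cleared 0 line(s) (total 0); column heights now [2 3 0 0 3 1 0], max=3
Drop 3: T rot0 at col 3 lands with bottom-row=3; cleared 0 line(s) (total 0); column heights now [2 3 0 4 5 4 0], max=5
Drop 4: O rot1 at col 4 lands with bottom-row=5; cleared 0 line(s) (total 0); column heights now [2 3 0 4 7 7 0], max=7

Answer: 2 3 0 4 7 7 0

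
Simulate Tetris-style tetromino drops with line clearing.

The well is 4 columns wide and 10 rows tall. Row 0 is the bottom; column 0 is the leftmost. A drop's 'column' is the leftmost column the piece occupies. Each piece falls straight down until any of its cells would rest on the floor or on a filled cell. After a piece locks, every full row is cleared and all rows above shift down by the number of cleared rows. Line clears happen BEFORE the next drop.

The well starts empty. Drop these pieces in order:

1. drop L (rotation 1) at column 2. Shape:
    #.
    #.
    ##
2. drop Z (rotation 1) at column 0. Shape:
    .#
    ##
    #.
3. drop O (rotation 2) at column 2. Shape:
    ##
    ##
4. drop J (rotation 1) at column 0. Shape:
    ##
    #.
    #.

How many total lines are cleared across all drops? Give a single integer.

Answer: 1

Derivation:
Drop 1: L rot1 at col 2 lands with bottom-row=0; cleared 0 line(s) (total 0); column heights now [0 0 3 1], max=3
Drop 2: Z rot1 at col 0 lands with bottom-row=0; cleared 0 line(s) (total 0); column heights now [2 3 3 1], max=3
Drop 3: O rot2 at col 2 lands with bottom-row=3; cleared 0 line(s) (total 0); column heights now [2 3 5 5], max=5
Drop 4: J rot1 at col 0 lands with bottom-row=2; cleared 1 line(s) (total 1); column heights now [4 3 4 4], max=4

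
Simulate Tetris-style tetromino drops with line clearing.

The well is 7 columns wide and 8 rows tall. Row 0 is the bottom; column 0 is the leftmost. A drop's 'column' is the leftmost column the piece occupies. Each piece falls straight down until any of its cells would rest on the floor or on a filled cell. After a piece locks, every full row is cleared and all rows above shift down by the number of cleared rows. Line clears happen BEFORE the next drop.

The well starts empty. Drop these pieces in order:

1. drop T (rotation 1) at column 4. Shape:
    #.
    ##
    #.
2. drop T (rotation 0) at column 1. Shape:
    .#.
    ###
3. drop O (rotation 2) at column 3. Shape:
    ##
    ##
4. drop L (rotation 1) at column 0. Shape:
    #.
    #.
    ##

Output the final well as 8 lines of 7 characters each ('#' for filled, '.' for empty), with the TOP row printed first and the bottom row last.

Answer: .......
.......
.......
...##..
#..##..
#...#..
###.##.
.####..

Derivation:
Drop 1: T rot1 at col 4 lands with bottom-row=0; cleared 0 line(s) (total 0); column heights now [0 0 0 0 3 2 0], max=3
Drop 2: T rot0 at col 1 lands with bottom-row=0; cleared 0 line(s) (total 0); column heights now [0 1 2 1 3 2 0], max=3
Drop 3: O rot2 at col 3 lands with bottom-row=3; cleared 0 line(s) (total 0); column heights now [0 1 2 5 5 2 0], max=5
Drop 4: L rot1 at col 0 lands with bottom-row=1; cleared 0 line(s) (total 0); column heights now [4 2 2 5 5 2 0], max=5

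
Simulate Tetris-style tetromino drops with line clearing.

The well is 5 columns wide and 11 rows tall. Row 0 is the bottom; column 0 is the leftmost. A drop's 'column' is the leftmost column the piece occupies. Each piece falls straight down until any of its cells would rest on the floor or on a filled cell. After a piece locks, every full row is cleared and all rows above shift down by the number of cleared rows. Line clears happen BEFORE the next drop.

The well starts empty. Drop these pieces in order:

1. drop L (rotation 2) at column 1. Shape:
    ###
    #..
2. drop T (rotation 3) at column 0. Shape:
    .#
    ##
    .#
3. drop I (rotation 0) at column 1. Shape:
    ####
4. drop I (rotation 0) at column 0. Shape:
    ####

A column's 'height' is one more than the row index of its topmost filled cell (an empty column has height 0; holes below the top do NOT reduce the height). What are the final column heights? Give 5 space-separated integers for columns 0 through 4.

Answer: 7 7 7 7 6

Derivation:
Drop 1: L rot2 at col 1 lands with bottom-row=0; cleared 0 line(s) (total 0); column heights now [0 2 2 2 0], max=2
Drop 2: T rot3 at col 0 lands with bottom-row=2; cleared 0 line(s) (total 0); column heights now [4 5 2 2 0], max=5
Drop 3: I rot0 at col 1 lands with bottom-row=5; cleared 0 line(s) (total 0); column heights now [4 6 6 6 6], max=6
Drop 4: I rot0 at col 0 lands with bottom-row=6; cleared 0 line(s) (total 0); column heights now [7 7 7 7 6], max=7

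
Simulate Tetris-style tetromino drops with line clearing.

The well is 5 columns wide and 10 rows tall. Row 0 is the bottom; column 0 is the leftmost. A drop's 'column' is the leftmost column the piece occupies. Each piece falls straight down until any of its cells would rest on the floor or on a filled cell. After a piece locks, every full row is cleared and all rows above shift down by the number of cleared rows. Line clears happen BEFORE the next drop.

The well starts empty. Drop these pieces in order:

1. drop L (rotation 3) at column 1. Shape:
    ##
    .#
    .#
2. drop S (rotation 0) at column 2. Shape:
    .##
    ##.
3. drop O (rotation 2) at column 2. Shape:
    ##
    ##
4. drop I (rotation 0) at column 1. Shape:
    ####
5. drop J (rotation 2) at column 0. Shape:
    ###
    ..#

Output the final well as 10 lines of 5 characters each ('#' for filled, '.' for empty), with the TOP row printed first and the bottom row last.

Drop 1: L rot3 at col 1 lands with bottom-row=0; cleared 0 line(s) (total 0); column heights now [0 3 3 0 0], max=3
Drop 2: S rot0 at col 2 lands with bottom-row=3; cleared 0 line(s) (total 0); column heights now [0 3 4 5 5], max=5
Drop 3: O rot2 at col 2 lands with bottom-row=5; cleared 0 line(s) (total 0); column heights now [0 3 7 7 5], max=7
Drop 4: I rot0 at col 1 lands with bottom-row=7; cleared 0 line(s) (total 0); column heights now [0 8 8 8 8], max=8
Drop 5: J rot2 at col 0 lands with bottom-row=8; cleared 0 line(s) (total 0); column heights now [10 10 10 8 8], max=10

Answer: ###..
..#..
.####
..##.
..##.
...##
..##.
.##..
..#..
..#..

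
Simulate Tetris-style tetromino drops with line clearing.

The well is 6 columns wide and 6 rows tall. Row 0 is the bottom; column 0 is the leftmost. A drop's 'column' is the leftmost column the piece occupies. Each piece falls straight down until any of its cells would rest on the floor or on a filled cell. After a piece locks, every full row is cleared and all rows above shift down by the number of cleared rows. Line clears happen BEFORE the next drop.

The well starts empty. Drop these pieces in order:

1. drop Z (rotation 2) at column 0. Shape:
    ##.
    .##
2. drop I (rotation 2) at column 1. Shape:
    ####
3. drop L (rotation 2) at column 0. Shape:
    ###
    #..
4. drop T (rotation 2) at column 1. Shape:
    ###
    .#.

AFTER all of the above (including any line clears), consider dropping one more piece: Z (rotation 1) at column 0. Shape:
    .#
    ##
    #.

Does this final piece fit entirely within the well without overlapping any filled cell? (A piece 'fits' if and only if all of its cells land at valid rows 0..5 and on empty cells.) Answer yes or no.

Answer: no

Derivation:
Drop 1: Z rot2 at col 0 lands with bottom-row=0; cleared 0 line(s) (total 0); column heights now [2 2 1 0 0 0], max=2
Drop 2: I rot2 at col 1 lands with bottom-row=2; cleared 0 line(s) (total 0); column heights now [2 3 3 3 3 0], max=3
Drop 3: L rot2 at col 0 lands with bottom-row=2; cleared 0 line(s) (total 0); column heights now [4 4 4 3 3 0], max=4
Drop 4: T rot2 at col 1 lands with bottom-row=4; cleared 0 line(s) (total 0); column heights now [4 6 6 6 3 0], max=6
Test piece Z rot1 at col 0 (width 2): heights before test = [4 6 6 6 3 0]; fits = False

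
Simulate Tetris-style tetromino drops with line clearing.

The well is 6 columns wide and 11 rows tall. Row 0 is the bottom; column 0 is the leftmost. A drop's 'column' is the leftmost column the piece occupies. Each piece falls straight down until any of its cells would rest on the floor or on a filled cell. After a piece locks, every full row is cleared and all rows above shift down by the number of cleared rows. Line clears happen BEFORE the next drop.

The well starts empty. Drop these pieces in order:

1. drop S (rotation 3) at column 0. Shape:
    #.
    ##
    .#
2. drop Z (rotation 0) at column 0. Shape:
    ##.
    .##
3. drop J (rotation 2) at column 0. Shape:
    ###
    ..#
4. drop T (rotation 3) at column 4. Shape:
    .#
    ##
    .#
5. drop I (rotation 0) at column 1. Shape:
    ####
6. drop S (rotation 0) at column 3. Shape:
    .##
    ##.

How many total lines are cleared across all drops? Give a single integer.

Drop 1: S rot3 at col 0 lands with bottom-row=0; cleared 0 line(s) (total 0); column heights now [3 2 0 0 0 0], max=3
Drop 2: Z rot0 at col 0 lands with bottom-row=2; cleared 0 line(s) (total 0); column heights now [4 4 3 0 0 0], max=4
Drop 3: J rot2 at col 0 lands with bottom-row=3; cleared 0 line(s) (total 0); column heights now [5 5 5 0 0 0], max=5
Drop 4: T rot3 at col 4 lands with bottom-row=0; cleared 0 line(s) (total 0); column heights now [5 5 5 0 2 3], max=5
Drop 5: I rot0 at col 1 lands with bottom-row=5; cleared 0 line(s) (total 0); column heights now [5 6 6 6 6 3], max=6
Drop 6: S rot0 at col 3 lands with bottom-row=6; cleared 0 line(s) (total 0); column heights now [5 6 6 7 8 8], max=8

Answer: 0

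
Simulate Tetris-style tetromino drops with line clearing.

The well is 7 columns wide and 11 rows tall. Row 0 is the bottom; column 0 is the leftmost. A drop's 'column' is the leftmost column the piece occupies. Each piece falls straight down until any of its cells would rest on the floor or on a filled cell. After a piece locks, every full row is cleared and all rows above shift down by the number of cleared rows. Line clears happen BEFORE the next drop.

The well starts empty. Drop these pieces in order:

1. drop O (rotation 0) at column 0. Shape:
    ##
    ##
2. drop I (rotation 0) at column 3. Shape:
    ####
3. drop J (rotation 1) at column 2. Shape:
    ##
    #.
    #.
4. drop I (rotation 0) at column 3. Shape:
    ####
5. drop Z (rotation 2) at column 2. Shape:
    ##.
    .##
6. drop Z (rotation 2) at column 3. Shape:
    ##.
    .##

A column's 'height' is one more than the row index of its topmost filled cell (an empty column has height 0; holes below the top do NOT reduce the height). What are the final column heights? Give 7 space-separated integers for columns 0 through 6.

Answer: 1 1 5 6 6 5 3

Derivation:
Drop 1: O rot0 at col 0 lands with bottom-row=0; cleared 0 line(s) (total 0); column heights now [2 2 0 0 0 0 0], max=2
Drop 2: I rot0 at col 3 lands with bottom-row=0; cleared 0 line(s) (total 0); column heights now [2 2 0 1 1 1 1], max=2
Drop 3: J rot1 at col 2 lands with bottom-row=0; cleared 1 line(s) (total 1); column heights now [1 1 2 2 0 0 0], max=2
Drop 4: I rot0 at col 3 lands with bottom-row=2; cleared 0 line(s) (total 1); column heights now [1 1 2 3 3 3 3], max=3
Drop 5: Z rot2 at col 2 lands with bottom-row=3; cleared 0 line(s) (total 1); column heights now [1 1 5 5 4 3 3], max=5
Drop 6: Z rot2 at col 3 lands with bottom-row=4; cleared 0 line(s) (total 1); column heights now [1 1 5 6 6 5 3], max=6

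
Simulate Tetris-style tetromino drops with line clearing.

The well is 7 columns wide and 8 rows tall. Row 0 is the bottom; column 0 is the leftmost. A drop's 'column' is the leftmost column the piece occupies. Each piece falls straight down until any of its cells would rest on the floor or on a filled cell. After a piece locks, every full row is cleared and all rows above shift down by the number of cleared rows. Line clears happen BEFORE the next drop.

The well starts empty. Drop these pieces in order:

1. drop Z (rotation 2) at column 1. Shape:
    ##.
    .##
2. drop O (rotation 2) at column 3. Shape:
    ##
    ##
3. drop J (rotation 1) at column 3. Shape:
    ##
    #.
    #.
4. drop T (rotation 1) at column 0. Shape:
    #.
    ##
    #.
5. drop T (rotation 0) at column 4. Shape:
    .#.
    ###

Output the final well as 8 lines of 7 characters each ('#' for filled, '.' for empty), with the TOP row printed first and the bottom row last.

Answer: .....#.
....###
...##..
...#...
#..#...
##.##..
#####..
..##...

Derivation:
Drop 1: Z rot2 at col 1 lands with bottom-row=0; cleared 0 line(s) (total 0); column heights now [0 2 2 1 0 0 0], max=2
Drop 2: O rot2 at col 3 lands with bottom-row=1; cleared 0 line(s) (total 0); column heights now [0 2 2 3 3 0 0], max=3
Drop 3: J rot1 at col 3 lands with bottom-row=3; cleared 0 line(s) (total 0); column heights now [0 2 2 6 6 0 0], max=6
Drop 4: T rot1 at col 0 lands with bottom-row=1; cleared 0 line(s) (total 0); column heights now [4 3 2 6 6 0 0], max=6
Drop 5: T rot0 at col 4 lands with bottom-row=6; cleared 0 line(s) (total 0); column heights now [4 3 2 6 7 8 7], max=8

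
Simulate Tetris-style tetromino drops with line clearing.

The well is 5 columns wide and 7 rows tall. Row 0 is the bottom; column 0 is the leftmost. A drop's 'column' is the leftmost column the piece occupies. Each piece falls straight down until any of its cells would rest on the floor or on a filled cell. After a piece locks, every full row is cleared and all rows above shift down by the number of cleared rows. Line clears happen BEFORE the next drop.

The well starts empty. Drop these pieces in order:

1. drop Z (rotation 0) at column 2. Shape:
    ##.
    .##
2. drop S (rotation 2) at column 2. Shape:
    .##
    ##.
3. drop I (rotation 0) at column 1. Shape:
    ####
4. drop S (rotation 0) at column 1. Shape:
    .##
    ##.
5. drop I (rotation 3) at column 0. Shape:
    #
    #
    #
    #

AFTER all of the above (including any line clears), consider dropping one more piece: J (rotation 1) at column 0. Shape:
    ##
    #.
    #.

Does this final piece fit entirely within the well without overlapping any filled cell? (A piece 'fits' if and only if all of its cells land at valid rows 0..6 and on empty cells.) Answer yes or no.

Answer: yes

Derivation:
Drop 1: Z rot0 at col 2 lands with bottom-row=0; cleared 0 line(s) (total 0); column heights now [0 0 2 2 1], max=2
Drop 2: S rot2 at col 2 lands with bottom-row=2; cleared 0 line(s) (total 0); column heights now [0 0 3 4 4], max=4
Drop 3: I rot0 at col 1 lands with bottom-row=4; cleared 0 line(s) (total 0); column heights now [0 5 5 5 5], max=5
Drop 4: S rot0 at col 1 lands with bottom-row=5; cleared 0 line(s) (total 0); column heights now [0 6 7 7 5], max=7
Drop 5: I rot3 at col 0 lands with bottom-row=0; cleared 0 line(s) (total 0); column heights now [4 6 7 7 5], max=7
Test piece J rot1 at col 0 (width 2): heights before test = [4 6 7 7 5]; fits = True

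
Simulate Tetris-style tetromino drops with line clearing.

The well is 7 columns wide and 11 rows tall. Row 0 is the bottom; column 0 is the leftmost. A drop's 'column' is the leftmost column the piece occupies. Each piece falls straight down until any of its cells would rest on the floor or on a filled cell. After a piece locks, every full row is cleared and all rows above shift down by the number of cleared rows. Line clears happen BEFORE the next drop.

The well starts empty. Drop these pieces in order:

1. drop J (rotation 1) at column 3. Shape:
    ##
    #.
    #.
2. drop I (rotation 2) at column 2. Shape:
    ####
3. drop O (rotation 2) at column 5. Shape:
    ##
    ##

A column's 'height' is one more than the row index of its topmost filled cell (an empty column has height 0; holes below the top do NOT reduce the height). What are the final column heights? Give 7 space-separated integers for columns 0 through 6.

Drop 1: J rot1 at col 3 lands with bottom-row=0; cleared 0 line(s) (total 0); column heights now [0 0 0 3 3 0 0], max=3
Drop 2: I rot2 at col 2 lands with bottom-row=3; cleared 0 line(s) (total 0); column heights now [0 0 4 4 4 4 0], max=4
Drop 3: O rot2 at col 5 lands with bottom-row=4; cleared 0 line(s) (total 0); column heights now [0 0 4 4 4 6 6], max=6

Answer: 0 0 4 4 4 6 6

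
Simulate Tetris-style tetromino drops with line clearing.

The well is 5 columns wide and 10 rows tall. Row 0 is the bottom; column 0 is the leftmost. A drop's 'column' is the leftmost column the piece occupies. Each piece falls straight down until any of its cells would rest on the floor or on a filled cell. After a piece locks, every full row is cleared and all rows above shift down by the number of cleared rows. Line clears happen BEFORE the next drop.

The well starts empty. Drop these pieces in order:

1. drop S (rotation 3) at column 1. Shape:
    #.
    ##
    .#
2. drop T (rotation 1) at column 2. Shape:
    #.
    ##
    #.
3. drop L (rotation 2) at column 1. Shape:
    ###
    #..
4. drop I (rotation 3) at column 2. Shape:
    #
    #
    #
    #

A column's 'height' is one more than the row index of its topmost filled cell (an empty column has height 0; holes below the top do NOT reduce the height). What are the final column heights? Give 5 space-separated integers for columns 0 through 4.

Drop 1: S rot3 at col 1 lands with bottom-row=0; cleared 0 line(s) (total 0); column heights now [0 3 2 0 0], max=3
Drop 2: T rot1 at col 2 lands with bottom-row=2; cleared 0 line(s) (total 0); column heights now [0 3 5 4 0], max=5
Drop 3: L rot2 at col 1 lands with bottom-row=4; cleared 0 line(s) (total 0); column heights now [0 6 6 6 0], max=6
Drop 4: I rot3 at col 2 lands with bottom-row=6; cleared 0 line(s) (total 0); column heights now [0 6 10 6 0], max=10

Answer: 0 6 10 6 0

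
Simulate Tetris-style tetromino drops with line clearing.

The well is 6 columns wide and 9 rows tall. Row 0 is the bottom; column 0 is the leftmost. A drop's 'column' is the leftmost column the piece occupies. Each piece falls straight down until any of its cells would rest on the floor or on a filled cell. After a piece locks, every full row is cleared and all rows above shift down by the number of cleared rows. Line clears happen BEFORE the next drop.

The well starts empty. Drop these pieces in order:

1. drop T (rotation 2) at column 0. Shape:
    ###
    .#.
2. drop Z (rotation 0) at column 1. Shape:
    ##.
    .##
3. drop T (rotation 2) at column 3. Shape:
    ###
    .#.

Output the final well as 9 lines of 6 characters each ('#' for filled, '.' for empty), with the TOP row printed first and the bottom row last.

Drop 1: T rot2 at col 0 lands with bottom-row=0; cleared 0 line(s) (total 0); column heights now [2 2 2 0 0 0], max=2
Drop 2: Z rot0 at col 1 lands with bottom-row=2; cleared 0 line(s) (total 0); column heights now [2 4 4 3 0 0], max=4
Drop 3: T rot2 at col 3 lands with bottom-row=2; cleared 0 line(s) (total 0); column heights now [2 4 4 4 4 4], max=4

Answer: ......
......
......
......
......
.#####
..###.
###...
.#....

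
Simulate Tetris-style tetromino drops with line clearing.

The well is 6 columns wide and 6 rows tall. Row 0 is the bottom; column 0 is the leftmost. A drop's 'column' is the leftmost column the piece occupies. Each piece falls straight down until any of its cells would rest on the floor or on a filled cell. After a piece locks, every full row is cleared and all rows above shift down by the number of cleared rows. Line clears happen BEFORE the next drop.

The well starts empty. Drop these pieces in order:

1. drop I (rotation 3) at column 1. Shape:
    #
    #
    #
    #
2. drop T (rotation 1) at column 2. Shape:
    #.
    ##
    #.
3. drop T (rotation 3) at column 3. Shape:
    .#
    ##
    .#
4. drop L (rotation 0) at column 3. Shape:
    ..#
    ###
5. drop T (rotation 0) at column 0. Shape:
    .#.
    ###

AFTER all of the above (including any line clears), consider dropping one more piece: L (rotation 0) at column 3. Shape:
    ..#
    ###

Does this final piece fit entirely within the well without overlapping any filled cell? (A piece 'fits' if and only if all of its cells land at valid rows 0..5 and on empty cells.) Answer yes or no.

Drop 1: I rot3 at col 1 lands with bottom-row=0; cleared 0 line(s) (total 0); column heights now [0 4 0 0 0 0], max=4
Drop 2: T rot1 at col 2 lands with bottom-row=0; cleared 0 line(s) (total 0); column heights now [0 4 3 2 0 0], max=4
Drop 3: T rot3 at col 3 lands with bottom-row=1; cleared 0 line(s) (total 0); column heights now [0 4 3 3 4 0], max=4
Drop 4: L rot0 at col 3 lands with bottom-row=4; cleared 0 line(s) (total 0); column heights now [0 4 3 5 5 6], max=6
Drop 5: T rot0 at col 0 lands with bottom-row=4; cleared 1 line(s) (total 1); column heights now [0 5 3 3 4 5], max=5
Test piece L rot0 at col 3 (width 3): heights before test = [0 5 3 3 4 5]; fits = False

Answer: no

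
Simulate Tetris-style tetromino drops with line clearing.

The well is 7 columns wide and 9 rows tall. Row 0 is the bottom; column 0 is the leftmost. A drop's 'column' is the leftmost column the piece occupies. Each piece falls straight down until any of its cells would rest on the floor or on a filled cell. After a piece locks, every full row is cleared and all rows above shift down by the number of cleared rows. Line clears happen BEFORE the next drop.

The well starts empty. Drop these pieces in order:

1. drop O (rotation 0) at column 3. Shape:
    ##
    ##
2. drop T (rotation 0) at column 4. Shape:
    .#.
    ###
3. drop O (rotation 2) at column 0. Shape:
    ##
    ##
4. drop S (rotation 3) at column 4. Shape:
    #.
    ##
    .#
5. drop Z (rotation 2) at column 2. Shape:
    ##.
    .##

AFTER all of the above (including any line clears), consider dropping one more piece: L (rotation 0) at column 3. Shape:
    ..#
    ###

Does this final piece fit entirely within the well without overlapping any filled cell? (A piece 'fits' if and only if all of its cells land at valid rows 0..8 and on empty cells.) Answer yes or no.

Answer: no

Derivation:
Drop 1: O rot0 at col 3 lands with bottom-row=0; cleared 0 line(s) (total 0); column heights now [0 0 0 2 2 0 0], max=2
Drop 2: T rot0 at col 4 lands with bottom-row=2; cleared 0 line(s) (total 0); column heights now [0 0 0 2 3 4 3], max=4
Drop 3: O rot2 at col 0 lands with bottom-row=0; cleared 0 line(s) (total 0); column heights now [2 2 0 2 3 4 3], max=4
Drop 4: S rot3 at col 4 lands with bottom-row=4; cleared 0 line(s) (total 0); column heights now [2 2 0 2 7 6 3], max=7
Drop 5: Z rot2 at col 2 lands with bottom-row=7; cleared 0 line(s) (total 0); column heights now [2 2 9 9 8 6 3], max=9
Test piece L rot0 at col 3 (width 3): heights before test = [2 2 9 9 8 6 3]; fits = False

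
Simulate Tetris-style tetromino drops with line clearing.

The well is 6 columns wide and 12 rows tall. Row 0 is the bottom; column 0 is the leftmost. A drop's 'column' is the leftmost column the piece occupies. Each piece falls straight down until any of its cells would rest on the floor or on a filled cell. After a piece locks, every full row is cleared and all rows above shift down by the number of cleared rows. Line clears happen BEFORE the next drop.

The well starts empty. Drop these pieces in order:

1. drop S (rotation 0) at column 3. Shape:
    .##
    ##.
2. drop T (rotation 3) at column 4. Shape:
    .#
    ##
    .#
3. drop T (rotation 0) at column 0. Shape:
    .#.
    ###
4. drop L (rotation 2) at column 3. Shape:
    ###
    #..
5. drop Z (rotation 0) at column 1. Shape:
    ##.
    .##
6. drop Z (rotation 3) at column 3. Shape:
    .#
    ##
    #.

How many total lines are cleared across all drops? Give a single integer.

Answer: 0

Derivation:
Drop 1: S rot0 at col 3 lands with bottom-row=0; cleared 0 line(s) (total 0); column heights now [0 0 0 1 2 2], max=2
Drop 2: T rot3 at col 4 lands with bottom-row=2; cleared 0 line(s) (total 0); column heights now [0 0 0 1 4 5], max=5
Drop 3: T rot0 at col 0 lands with bottom-row=0; cleared 0 line(s) (total 0); column heights now [1 2 1 1 4 5], max=5
Drop 4: L rot2 at col 3 lands with bottom-row=4; cleared 0 line(s) (total 0); column heights now [1 2 1 6 6 6], max=6
Drop 5: Z rot0 at col 1 lands with bottom-row=6; cleared 0 line(s) (total 0); column heights now [1 8 8 7 6 6], max=8
Drop 6: Z rot3 at col 3 lands with bottom-row=7; cleared 0 line(s) (total 0); column heights now [1 8 8 9 10 6], max=10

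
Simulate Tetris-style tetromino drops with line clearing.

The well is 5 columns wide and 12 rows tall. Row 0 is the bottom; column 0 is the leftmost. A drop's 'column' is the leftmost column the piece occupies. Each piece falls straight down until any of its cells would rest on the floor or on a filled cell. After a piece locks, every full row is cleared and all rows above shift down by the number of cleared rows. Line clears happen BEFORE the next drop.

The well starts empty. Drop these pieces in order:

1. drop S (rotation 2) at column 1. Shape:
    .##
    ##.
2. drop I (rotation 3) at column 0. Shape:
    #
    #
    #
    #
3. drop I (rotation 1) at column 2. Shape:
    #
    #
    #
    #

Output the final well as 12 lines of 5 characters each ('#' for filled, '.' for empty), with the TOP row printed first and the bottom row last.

Answer: .....
.....
.....
.....
.....
.....
..#..
..#..
#.#..
#.#..
#.##.
###..

Derivation:
Drop 1: S rot2 at col 1 lands with bottom-row=0; cleared 0 line(s) (total 0); column heights now [0 1 2 2 0], max=2
Drop 2: I rot3 at col 0 lands with bottom-row=0; cleared 0 line(s) (total 0); column heights now [4 1 2 2 0], max=4
Drop 3: I rot1 at col 2 lands with bottom-row=2; cleared 0 line(s) (total 0); column heights now [4 1 6 2 0], max=6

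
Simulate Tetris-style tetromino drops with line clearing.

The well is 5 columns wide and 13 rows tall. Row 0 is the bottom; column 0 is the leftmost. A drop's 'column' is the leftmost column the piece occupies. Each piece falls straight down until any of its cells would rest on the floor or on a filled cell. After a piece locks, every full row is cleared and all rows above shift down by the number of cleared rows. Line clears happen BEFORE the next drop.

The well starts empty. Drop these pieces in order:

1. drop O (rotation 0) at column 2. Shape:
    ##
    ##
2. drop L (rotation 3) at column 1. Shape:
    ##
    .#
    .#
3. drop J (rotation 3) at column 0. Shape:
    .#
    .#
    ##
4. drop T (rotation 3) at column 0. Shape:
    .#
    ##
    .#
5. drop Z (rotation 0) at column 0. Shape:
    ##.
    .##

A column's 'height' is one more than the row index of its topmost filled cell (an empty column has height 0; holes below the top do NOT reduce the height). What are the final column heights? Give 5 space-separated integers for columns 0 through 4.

Drop 1: O rot0 at col 2 lands with bottom-row=0; cleared 0 line(s) (total 0); column heights now [0 0 2 2 0], max=2
Drop 2: L rot3 at col 1 lands with bottom-row=2; cleared 0 line(s) (total 0); column heights now [0 5 5 2 0], max=5
Drop 3: J rot3 at col 0 lands with bottom-row=5; cleared 0 line(s) (total 0); column heights now [6 8 5 2 0], max=8
Drop 4: T rot3 at col 0 lands with bottom-row=8; cleared 0 line(s) (total 0); column heights now [10 11 5 2 0], max=11
Drop 5: Z rot0 at col 0 lands with bottom-row=11; cleared 0 line(s) (total 0); column heights now [13 13 12 2 0], max=13

Answer: 13 13 12 2 0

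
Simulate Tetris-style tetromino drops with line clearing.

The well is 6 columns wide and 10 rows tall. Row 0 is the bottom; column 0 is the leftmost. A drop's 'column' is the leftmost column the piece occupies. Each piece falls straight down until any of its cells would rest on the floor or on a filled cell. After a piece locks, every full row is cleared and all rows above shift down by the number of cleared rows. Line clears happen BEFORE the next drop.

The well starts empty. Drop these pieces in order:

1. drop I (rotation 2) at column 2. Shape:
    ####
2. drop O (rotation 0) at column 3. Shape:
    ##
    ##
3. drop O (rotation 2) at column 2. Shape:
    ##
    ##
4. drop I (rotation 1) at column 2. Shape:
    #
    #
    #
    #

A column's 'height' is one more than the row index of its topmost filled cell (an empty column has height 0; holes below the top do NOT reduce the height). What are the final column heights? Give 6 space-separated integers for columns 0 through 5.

Drop 1: I rot2 at col 2 lands with bottom-row=0; cleared 0 line(s) (total 0); column heights now [0 0 1 1 1 1], max=1
Drop 2: O rot0 at col 3 lands with bottom-row=1; cleared 0 line(s) (total 0); column heights now [0 0 1 3 3 1], max=3
Drop 3: O rot2 at col 2 lands with bottom-row=3; cleared 0 line(s) (total 0); column heights now [0 0 5 5 3 1], max=5
Drop 4: I rot1 at col 2 lands with bottom-row=5; cleared 0 line(s) (total 0); column heights now [0 0 9 5 3 1], max=9

Answer: 0 0 9 5 3 1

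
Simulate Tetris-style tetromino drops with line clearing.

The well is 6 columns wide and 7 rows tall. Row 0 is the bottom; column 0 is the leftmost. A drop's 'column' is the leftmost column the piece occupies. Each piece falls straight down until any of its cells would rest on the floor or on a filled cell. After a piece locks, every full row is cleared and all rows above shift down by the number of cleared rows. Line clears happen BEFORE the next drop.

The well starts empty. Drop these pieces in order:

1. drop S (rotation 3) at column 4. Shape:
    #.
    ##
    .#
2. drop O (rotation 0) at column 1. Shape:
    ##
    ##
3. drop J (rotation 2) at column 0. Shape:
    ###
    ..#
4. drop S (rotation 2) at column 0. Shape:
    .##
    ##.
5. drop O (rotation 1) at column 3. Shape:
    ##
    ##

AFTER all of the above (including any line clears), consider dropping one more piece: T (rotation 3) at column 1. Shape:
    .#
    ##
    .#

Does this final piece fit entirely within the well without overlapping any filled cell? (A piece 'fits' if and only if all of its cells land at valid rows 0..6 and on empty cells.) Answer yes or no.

Drop 1: S rot3 at col 4 lands with bottom-row=0; cleared 0 line(s) (total 0); column heights now [0 0 0 0 3 2], max=3
Drop 2: O rot0 at col 1 lands with bottom-row=0; cleared 0 line(s) (total 0); column heights now [0 2 2 0 3 2], max=3
Drop 3: J rot2 at col 0 lands with bottom-row=2; cleared 0 line(s) (total 0); column heights now [4 4 4 0 3 2], max=4
Drop 4: S rot2 at col 0 lands with bottom-row=4; cleared 0 line(s) (total 0); column heights now [5 6 6 0 3 2], max=6
Drop 5: O rot1 at col 3 lands with bottom-row=3; cleared 0 line(s) (total 0); column heights now [5 6 6 5 5 2], max=6
Test piece T rot3 at col 1 (width 2): heights before test = [5 6 6 5 5 2]; fits = False

Answer: no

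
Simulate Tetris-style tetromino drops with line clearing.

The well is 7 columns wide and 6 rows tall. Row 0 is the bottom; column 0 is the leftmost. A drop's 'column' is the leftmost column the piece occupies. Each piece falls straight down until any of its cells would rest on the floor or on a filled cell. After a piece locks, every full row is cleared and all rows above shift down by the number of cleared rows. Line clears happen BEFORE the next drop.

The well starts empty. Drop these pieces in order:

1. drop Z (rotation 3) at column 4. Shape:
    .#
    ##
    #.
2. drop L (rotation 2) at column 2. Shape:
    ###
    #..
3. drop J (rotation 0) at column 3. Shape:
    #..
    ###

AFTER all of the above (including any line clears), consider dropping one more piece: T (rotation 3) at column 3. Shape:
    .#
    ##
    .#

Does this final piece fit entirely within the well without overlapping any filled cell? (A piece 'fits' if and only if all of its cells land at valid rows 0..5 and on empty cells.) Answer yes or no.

Drop 1: Z rot3 at col 4 lands with bottom-row=0; cleared 0 line(s) (total 0); column heights now [0 0 0 0 2 3 0], max=3
Drop 2: L rot2 at col 2 lands with bottom-row=1; cleared 0 line(s) (total 0); column heights now [0 0 3 3 3 3 0], max=3
Drop 3: J rot0 at col 3 lands with bottom-row=3; cleared 0 line(s) (total 0); column heights now [0 0 3 5 4 4 0], max=5
Test piece T rot3 at col 3 (width 2): heights before test = [0 0 3 5 4 4 0]; fits = False

Answer: no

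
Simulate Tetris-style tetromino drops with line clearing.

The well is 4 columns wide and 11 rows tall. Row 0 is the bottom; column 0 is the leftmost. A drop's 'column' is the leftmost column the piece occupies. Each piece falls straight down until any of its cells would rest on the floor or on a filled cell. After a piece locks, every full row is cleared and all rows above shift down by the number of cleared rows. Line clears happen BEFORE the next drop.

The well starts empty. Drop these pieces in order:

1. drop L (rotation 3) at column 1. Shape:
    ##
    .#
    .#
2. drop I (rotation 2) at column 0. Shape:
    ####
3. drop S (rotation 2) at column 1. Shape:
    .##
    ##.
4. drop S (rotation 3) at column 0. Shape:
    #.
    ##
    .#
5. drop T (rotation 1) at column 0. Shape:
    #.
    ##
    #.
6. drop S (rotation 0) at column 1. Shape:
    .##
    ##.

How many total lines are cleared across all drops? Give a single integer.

Drop 1: L rot3 at col 1 lands with bottom-row=0; cleared 0 line(s) (total 0); column heights now [0 3 3 0], max=3
Drop 2: I rot2 at col 0 lands with bottom-row=3; cleared 1 line(s) (total 1); column heights now [0 3 3 0], max=3
Drop 3: S rot2 at col 1 lands with bottom-row=3; cleared 0 line(s) (total 1); column heights now [0 4 5 5], max=5
Drop 4: S rot3 at col 0 lands with bottom-row=4; cleared 0 line(s) (total 1); column heights now [7 6 5 5], max=7
Drop 5: T rot1 at col 0 lands with bottom-row=7; cleared 0 line(s) (total 1); column heights now [10 9 5 5], max=10
Drop 6: S rot0 at col 1 lands with bottom-row=9; cleared 0 line(s) (total 1); column heights now [10 10 11 11], max=11

Answer: 1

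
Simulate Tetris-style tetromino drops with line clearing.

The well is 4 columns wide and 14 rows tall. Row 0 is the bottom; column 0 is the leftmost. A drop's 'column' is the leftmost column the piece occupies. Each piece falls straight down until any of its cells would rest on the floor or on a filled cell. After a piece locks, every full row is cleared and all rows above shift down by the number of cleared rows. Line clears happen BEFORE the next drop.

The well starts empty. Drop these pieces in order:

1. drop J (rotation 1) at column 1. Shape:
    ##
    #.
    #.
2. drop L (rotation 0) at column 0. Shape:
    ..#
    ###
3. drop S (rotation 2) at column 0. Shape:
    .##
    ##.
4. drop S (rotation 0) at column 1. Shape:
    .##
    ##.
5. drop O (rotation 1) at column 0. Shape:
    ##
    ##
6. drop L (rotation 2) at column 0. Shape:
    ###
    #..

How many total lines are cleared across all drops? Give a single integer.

Answer: 1

Derivation:
Drop 1: J rot1 at col 1 lands with bottom-row=0; cleared 0 line(s) (total 0); column heights now [0 3 3 0], max=3
Drop 2: L rot0 at col 0 lands with bottom-row=3; cleared 0 line(s) (total 0); column heights now [4 4 5 0], max=5
Drop 3: S rot2 at col 0 lands with bottom-row=4; cleared 0 line(s) (total 0); column heights now [5 6 6 0], max=6
Drop 4: S rot0 at col 1 lands with bottom-row=6; cleared 0 line(s) (total 0); column heights now [5 7 8 8], max=8
Drop 5: O rot1 at col 0 lands with bottom-row=7; cleared 1 line(s) (total 1); column heights now [8 8 7 0], max=8
Drop 6: L rot2 at col 0 lands with bottom-row=8; cleared 0 line(s) (total 1); column heights now [10 10 10 0], max=10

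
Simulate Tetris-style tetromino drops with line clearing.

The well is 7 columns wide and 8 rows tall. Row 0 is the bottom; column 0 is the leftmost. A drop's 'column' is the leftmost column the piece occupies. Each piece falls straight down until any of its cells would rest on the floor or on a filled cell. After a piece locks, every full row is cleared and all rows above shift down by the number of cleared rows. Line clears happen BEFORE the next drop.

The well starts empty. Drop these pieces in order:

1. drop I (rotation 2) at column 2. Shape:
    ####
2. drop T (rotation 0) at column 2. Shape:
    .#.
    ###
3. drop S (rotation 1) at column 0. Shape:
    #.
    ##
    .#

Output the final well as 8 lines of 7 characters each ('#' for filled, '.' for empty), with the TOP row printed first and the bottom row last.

Answer: .......
.......
.......
.......
.......
#..#...
#####..
.#####.

Derivation:
Drop 1: I rot2 at col 2 lands with bottom-row=0; cleared 0 line(s) (total 0); column heights now [0 0 1 1 1 1 0], max=1
Drop 2: T rot0 at col 2 lands with bottom-row=1; cleared 0 line(s) (total 0); column heights now [0 0 2 3 2 1 0], max=3
Drop 3: S rot1 at col 0 lands with bottom-row=0; cleared 0 line(s) (total 0); column heights now [3 2 2 3 2 1 0], max=3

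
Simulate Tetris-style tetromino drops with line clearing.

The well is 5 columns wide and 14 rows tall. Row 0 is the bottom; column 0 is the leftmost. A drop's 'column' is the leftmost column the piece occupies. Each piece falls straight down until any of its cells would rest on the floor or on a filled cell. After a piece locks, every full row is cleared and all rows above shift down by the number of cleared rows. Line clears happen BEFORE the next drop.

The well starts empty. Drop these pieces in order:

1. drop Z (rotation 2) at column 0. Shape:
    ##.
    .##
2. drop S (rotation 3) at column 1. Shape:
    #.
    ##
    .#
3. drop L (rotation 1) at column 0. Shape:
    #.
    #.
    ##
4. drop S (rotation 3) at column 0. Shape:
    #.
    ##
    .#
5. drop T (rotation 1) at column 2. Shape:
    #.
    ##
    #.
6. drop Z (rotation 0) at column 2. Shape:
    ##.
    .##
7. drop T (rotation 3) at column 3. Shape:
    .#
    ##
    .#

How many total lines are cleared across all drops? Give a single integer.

Answer: 1

Derivation:
Drop 1: Z rot2 at col 0 lands with bottom-row=0; cleared 0 line(s) (total 0); column heights now [2 2 1 0 0], max=2
Drop 2: S rot3 at col 1 lands with bottom-row=1; cleared 0 line(s) (total 0); column heights now [2 4 3 0 0], max=4
Drop 3: L rot1 at col 0 lands with bottom-row=4; cleared 0 line(s) (total 0); column heights now [7 5 3 0 0], max=7
Drop 4: S rot3 at col 0 lands with bottom-row=6; cleared 0 line(s) (total 0); column heights now [9 8 3 0 0], max=9
Drop 5: T rot1 at col 2 lands with bottom-row=3; cleared 0 line(s) (total 0); column heights now [9 8 6 5 0], max=9
Drop 6: Z rot0 at col 2 lands with bottom-row=5; cleared 0 line(s) (total 0); column heights now [9 8 7 7 6], max=9
Drop 7: T rot3 at col 3 lands with bottom-row=6; cleared 1 line(s) (total 1); column heights now [8 7 6 7 8], max=8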